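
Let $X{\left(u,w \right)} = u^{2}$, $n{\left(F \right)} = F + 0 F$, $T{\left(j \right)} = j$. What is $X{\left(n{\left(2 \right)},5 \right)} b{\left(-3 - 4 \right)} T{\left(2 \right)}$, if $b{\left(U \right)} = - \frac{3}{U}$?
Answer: $\frac{24}{7} \approx 3.4286$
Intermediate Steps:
$n{\left(F \right)} = F$ ($n{\left(F \right)} = F + 0 = F$)
$X{\left(n{\left(2 \right)},5 \right)} b{\left(-3 - 4 \right)} T{\left(2 \right)} = 2^{2} \left(- \frac{3}{-3 - 4}\right) 2 = 4 \left(- \frac{3}{-3 - 4}\right) 2 = 4 \left(- \frac{3}{-7}\right) 2 = 4 \left(\left(-3\right) \left(- \frac{1}{7}\right)\right) 2 = 4 \cdot \frac{3}{7} \cdot 2 = \frac{12}{7} \cdot 2 = \frac{24}{7}$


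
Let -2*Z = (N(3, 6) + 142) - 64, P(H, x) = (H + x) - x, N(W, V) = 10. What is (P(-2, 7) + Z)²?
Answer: 2116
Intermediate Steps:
P(H, x) = H
Z = -44 (Z = -((10 + 142) - 64)/2 = -(152 - 64)/2 = -½*88 = -44)
(P(-2, 7) + Z)² = (-2 - 44)² = (-46)² = 2116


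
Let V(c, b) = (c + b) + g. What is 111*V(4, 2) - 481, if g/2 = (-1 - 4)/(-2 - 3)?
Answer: 407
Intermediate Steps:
g = 2 (g = 2*((-1 - 4)/(-2 - 3)) = 2*(-5/(-5)) = 2*(-5*(-⅕)) = 2*1 = 2)
V(c, b) = 2 + b + c (V(c, b) = (c + b) + 2 = (b + c) + 2 = 2 + b + c)
111*V(4, 2) - 481 = 111*(2 + 2 + 4) - 481 = 111*8 - 481 = 888 - 481 = 407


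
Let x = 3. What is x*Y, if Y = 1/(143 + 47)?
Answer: 3/190 ≈ 0.015789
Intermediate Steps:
Y = 1/190 ≈ 0.0052632
x*Y = 3*(1/190) = 3/190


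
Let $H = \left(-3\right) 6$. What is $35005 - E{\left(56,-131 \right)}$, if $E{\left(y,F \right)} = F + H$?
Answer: $35154$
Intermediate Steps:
$H = -18$
$E{\left(y,F \right)} = -18 + F$ ($E{\left(y,F \right)} = F - 18 = -18 + F$)
$35005 - E{\left(56,-131 \right)} = 35005 - \left(-18 - 131\right) = 35005 - -149 = 35005 + 149 = 35154$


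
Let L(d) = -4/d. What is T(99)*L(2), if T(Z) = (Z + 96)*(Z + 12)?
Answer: -43290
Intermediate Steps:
T(Z) = (12 + Z)*(96 + Z) (T(Z) = (96 + Z)*(12 + Z) = (12 + Z)*(96 + Z))
T(99)*L(2) = (1152 + 99² + 108*99)*(-4/2) = (1152 + 9801 + 10692)*(-4*½) = 21645*(-2) = -43290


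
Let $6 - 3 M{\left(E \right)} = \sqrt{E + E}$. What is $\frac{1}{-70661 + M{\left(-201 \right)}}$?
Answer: $- \frac{211977}{14978082977} + \frac{i \sqrt{402}}{14978082977} \approx -1.4152 \cdot 10^{-5} + 1.3386 \cdot 10^{-9} i$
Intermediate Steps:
$M{\left(E \right)} = 2 - \frac{\sqrt{2} \sqrt{E}}{3}$ ($M{\left(E \right)} = 2 - \frac{\sqrt{E + E}}{3} = 2 - \frac{\sqrt{2 E}}{3} = 2 - \frac{\sqrt{2} \sqrt{E}}{3}$)
$\frac{1}{-70661 + M{\left(-201 \right)}} = \frac{1}{-70661 + \left(2 - \frac{\sqrt{2} \sqrt{-201}}{3}\right)} = \frac{1}{-70661 + \left(2 - \frac{\sqrt{2} i \sqrt{201}}{3}\right)} = \frac{1}{-70661 + \left(2 - \frac{i \sqrt{402}}{3}\right)} = \frac{1}{-70659 - \frac{i \sqrt{402}}{3}}$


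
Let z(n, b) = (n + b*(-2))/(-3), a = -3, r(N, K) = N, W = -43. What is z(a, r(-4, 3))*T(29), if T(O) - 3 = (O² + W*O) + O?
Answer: 1870/3 ≈ 623.33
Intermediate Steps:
z(n, b) = -n/3 + 2*b/3 (z(n, b) = (n - 2*b)*(-⅓) = -n/3 + 2*b/3)
T(O) = 3 + O² - 42*O (T(O) = 3 + ((O² - 43*O) + O) = 3 + (O² - 42*O) = 3 + O² - 42*O)
z(a, r(-4, 3))*T(29) = (-⅓*(-3) + (⅔)*(-4))*(3 + 29² - 42*29) = (1 - 8/3)*(3 + 841 - 1218) = -5/3*(-374) = 1870/3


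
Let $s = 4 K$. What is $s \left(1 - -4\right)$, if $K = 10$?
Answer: $200$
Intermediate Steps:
$s = 40$ ($s = 4 \cdot 10 = 40$)
$s \left(1 - -4\right) = 40 \left(1 - -4\right) = 40 \left(1 + 4\right) = 40 \cdot 5 = 200$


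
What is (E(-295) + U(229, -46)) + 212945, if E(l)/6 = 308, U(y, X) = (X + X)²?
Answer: 223257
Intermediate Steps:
U(y, X) = 4*X² (U(y, X) = (2*X)² = 4*X²)
E(l) = 1848 (E(l) = 6*308 = 1848)
(E(-295) + U(229, -46)) + 212945 = (1848 + 4*(-46)²) + 212945 = (1848 + 4*2116) + 212945 = (1848 + 8464) + 212945 = 10312 + 212945 = 223257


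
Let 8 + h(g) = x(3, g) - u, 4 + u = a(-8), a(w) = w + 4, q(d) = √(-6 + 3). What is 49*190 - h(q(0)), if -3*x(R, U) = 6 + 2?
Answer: 27938/3 ≈ 9312.7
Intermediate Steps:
q(d) = I*√3 (q(d) = √(-3) = I*√3)
x(R, U) = -8/3 (x(R, U) = -(6 + 2)/3 = -⅓*8 = -8/3)
a(w) = 4 + w
u = -8 (u = -4 + (4 - 8) = -4 - 4 = -8)
h(g) = -8/3 (h(g) = -8 + (-8/3 - 1*(-8)) = -8 + (-8/3 + 8) = -8 + 16/3 = -8/3)
49*190 - h(q(0)) = 49*190 - 1*(-8/3) = 9310 + 8/3 = 27938/3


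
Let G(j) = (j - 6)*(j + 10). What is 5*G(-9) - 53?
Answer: -128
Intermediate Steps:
G(j) = (-6 + j)*(10 + j)
5*G(-9) - 53 = 5*(-60 + (-9)**2 + 4*(-9)) - 53 = 5*(-60 + 81 - 36) - 53 = 5*(-15) - 53 = -75 - 53 = -128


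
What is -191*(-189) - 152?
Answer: 35947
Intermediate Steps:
-191*(-189) - 152 = 36099 - 152 = 35947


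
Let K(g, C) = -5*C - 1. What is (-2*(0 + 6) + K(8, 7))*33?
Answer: -1584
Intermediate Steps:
K(g, C) = -1 - 5*C
(-2*(0 + 6) + K(8, 7))*33 = (-2*(0 + 6) + (-1 - 5*7))*33 = (-2*6 + (-1 - 35))*33 = (-12 - 36)*33 = -48*33 = -1584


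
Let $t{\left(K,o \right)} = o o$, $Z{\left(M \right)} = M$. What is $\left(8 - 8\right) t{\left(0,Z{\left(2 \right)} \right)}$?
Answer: $0$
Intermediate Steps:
$t{\left(K,o \right)} = o^{2}$
$\left(8 - 8\right) t{\left(0,Z{\left(2 \right)} \right)} = \left(8 - 8\right) 2^{2} = 0 \cdot 4 = 0$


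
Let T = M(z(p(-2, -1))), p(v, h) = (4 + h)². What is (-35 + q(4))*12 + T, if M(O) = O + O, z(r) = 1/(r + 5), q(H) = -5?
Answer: -3359/7 ≈ -479.86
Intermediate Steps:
z(r) = 1/(5 + r)
M(O) = 2*O
T = ⅐ (T = 2/(5 + (4 - 1)²) = 2/(5 + 3²) = 2/(5 + 9) = 2/14 = 2*(1/14) = ⅐ ≈ 0.14286)
(-35 + q(4))*12 + T = (-35 - 5)*12 + ⅐ = -40*12 + ⅐ = -480 + ⅐ = -3359/7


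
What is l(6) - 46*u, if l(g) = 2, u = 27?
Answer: -1240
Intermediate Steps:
l(6) - 46*u = 2 - 46*27 = 2 - 1242 = -1240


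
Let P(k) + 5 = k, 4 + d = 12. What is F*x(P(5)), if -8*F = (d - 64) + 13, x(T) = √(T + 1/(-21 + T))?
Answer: 43*I*√21/168 ≈ 1.1729*I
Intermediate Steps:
d = 8 (d = -4 + 12 = 8)
P(k) = -5 + k
F = 43/8 (F = -((8 - 64) + 13)/8 = -(-56 + 13)/8 = -⅛*(-43) = 43/8 ≈ 5.3750)
F*x(P(5)) = 43*√((1 + (-5 + 5)*(-21 + (-5 + 5)))/(-21 + (-5 + 5)))/8 = 43*√((1 + 0*(-21 + 0))/(-21 + 0))/8 = 43*√((1 + 0*(-21))/(-21))/8 = 43*√(-(1 + 0)/21)/8 = 43*√(-1/21*1)/8 = 43*√(-1/21)/8 = 43*(I*√21/21)/8 = 43*I*√21/168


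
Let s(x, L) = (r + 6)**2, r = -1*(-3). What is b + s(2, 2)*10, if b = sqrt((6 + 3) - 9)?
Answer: 810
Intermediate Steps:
b = 0 (b = sqrt(9 - 9) = sqrt(0) = 0)
r = 3
s(x, L) = 81 (s(x, L) = (3 + 6)**2 = 9**2 = 81)
b + s(2, 2)*10 = 0 + 81*10 = 0 + 810 = 810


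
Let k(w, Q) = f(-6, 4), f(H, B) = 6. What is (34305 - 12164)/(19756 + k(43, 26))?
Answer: 22141/19762 ≈ 1.1204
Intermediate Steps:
k(w, Q) = 6
(34305 - 12164)/(19756 + k(43, 26)) = (34305 - 12164)/(19756 + 6) = 22141/19762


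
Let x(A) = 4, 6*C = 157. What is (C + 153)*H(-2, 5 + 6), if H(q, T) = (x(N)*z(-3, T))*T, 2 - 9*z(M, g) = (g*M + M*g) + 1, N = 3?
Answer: 1584550/27 ≈ 58687.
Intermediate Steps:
C = 157/6 (C = (1/6)*157 = 157/6 ≈ 26.167)
z(M, g) = 1/9 - 2*M*g/9 (z(M, g) = 2/9 - ((g*M + M*g) + 1)/9 = 2/9 - ((M*g + M*g) + 1)/9 = 2/9 - (2*M*g + 1)/9 = 2/9 - (1 + 2*M*g)/9 = 2/9 + (-1/9 - 2*M*g/9) = 1/9 - 2*M*g/9)
H(q, T) = T*(4/9 + 8*T/3) (H(q, T) = (4*(1/9 - 2/9*(-3)*T))*T = (4*(1/9 + 2*T/3))*T = (4/9 + 8*T/3)*T = T*(4/9 + 8*T/3))
(C + 153)*H(-2, 5 + 6) = (157/6 + 153)*(4*(5 + 6)*(1 + 6*(5 + 6))/9) = 1075*((4/9)*11*(1 + 6*11))/6 = 1075*((4/9)*11*(1 + 66))/6 = 1075*((4/9)*11*67)/6 = (1075/6)*(2948/9) = 1584550/27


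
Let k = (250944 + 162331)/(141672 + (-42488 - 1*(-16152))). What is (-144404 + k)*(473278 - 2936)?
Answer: -3916671051081199/57668 ≈ -6.7918e+10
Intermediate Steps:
k = 413275/115336 (k = 413275/(141672 + (-42488 + 16152)) = 413275/(141672 - 26336) = 413275/115336 ≈ 3.5832)
(-144404 + k)*(473278 - 2936) = (-144404 + 413275/115336)*(473278 - 2936) = -16654566469/115336*470342 = -3916671051081199/57668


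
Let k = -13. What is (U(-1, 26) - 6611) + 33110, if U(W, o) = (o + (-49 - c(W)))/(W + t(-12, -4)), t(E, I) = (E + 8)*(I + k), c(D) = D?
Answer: 1775411/67 ≈ 26499.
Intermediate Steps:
t(E, I) = (-13 + I)*(8 + E) (t(E, I) = (E + 8)*(I - 13) = (8 + E)*(-13 + I) = (-13 + I)*(8 + E))
U(W, o) = (-49 + o - W)/(68 + W) (U(W, o) = (o + (-49 - W))/(W + (-104 - 13*(-12) + 8*(-4) - 12*(-4))) = (-49 + o - W)/(W + (-104 + 156 - 32 + 48)) = (-49 + o - W)/(W + 68) = (-49 + o - W)/(68 + W))
(U(-1, 26) - 6611) + 33110 = ((-49 + 26 - 1*(-1))/(68 - 1) - 6611) + 33110 = ((-49 + 26 + 1)/67 - 6611) + 33110 = ((1/67)*(-22) - 6611) + 33110 = (-22/67 - 6611) + 33110 = -442959/67 + 33110 = 1775411/67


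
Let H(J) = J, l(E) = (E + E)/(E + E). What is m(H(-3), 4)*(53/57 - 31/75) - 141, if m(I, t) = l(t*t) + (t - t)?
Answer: -200189/1425 ≈ -140.48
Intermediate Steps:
l(E) = 1 (l(E) = (2*E)/((2*E)) = (2*E)*(1/(2*E)) = 1)
m(I, t) = 1 (m(I, t) = 1 + (t - t) = 1 + 0 = 1)
m(H(-3), 4)*(53/57 - 31/75) - 141 = 1*(53/57 - 31/75) - 141 = 1*(736/1425) - 141 = 736/1425 - 141 = -200189/1425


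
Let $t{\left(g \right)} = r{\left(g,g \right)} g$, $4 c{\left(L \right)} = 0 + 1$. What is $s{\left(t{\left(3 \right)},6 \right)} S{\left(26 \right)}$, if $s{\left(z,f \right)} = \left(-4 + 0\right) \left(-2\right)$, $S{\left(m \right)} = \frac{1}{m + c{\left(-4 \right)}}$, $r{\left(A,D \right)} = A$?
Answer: $\frac{32}{105} \approx 0.30476$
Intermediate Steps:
$c{\left(L \right)} = \frac{1}{4}$ ($c{\left(L \right)} = \frac{0 + 1}{4} = \frac{1}{4} \cdot 1 = \frac{1}{4}$)
$S{\left(m \right)} = \frac{1}{\frac{1}{4} + m}$ ($S{\left(m \right)} = \frac{1}{m + \frac{1}{4}} = \frac{1}{\frac{1}{4} + m}$)
$t{\left(g \right)} = g^{2}$ ($t{\left(g \right)} = g g = g^{2}$)
$s{\left(z,f \right)} = 8$ ($s{\left(z,f \right)} = \left(-4\right) \left(-2\right) = 8$)
$s{\left(t{\left(3 \right)},6 \right)} S{\left(26 \right)} = 8 \frac{4}{1 + 4 \cdot 26} = 8 \frac{4}{1 + 104} = 8 \cdot \frac{4}{105} = \frac{32}{105}$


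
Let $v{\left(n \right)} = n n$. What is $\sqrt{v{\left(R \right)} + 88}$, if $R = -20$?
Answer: $2 \sqrt{122} \approx 22.091$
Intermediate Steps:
$v{\left(n \right)} = n^{2}$
$\sqrt{v{\left(R \right)} + 88} = \sqrt{\left(-20\right)^{2} + 88} = \sqrt{400 + 88} = \sqrt{488} = 2 \sqrt{122}$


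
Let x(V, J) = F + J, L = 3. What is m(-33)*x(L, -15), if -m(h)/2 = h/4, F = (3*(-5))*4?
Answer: -2475/2 ≈ -1237.5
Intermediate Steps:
F = -60 (F = -15*4 = -60)
m(h) = -h/2 (m(h) = -2*h/4 = -h/2)
x(V, J) = -60 + J
m(-33)*x(L, -15) = (-1/2*(-33))*(-60 - 15) = (33/2)*(-75) = -2475/2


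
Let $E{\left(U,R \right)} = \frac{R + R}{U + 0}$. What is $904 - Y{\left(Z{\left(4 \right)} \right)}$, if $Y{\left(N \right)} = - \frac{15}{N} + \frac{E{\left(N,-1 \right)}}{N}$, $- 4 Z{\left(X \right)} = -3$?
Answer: $\frac{8348}{9} \approx 927.56$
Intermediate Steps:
$E{\left(U,R \right)} = \frac{2 R}{U}$
$Z{\left(X \right)} = \frac{3}{4}$ ($Z{\left(X \right)} = \left(- \frac{1}{4}\right) \left(-3\right) = \frac{3}{4}$)
$Y{\left(N \right)} = - \frac{15}{N} - \frac{2}{N^{2}}$ ($Y{\left(N \right)} = - \frac{15}{N} + \frac{2 \left(-1\right) \frac{1}{N}}{N} = - \frac{15}{N} + \frac{\left(-2\right) \frac{1}{N}}{N} = - \frac{15}{N} - \frac{2}{N^{2}}$)
$904 - Y{\left(Z{\left(4 \right)} \right)} = 904 - \frac{-2 - \frac{45}{4}}{\frac{9}{16}} = 904 - \frac{16 \left(-2 - \frac{45}{4}\right)}{9} = 904 - \frac{16}{9} \left(- \frac{53}{4}\right) = 904 - - \frac{212}{9} = 904 + \frac{212}{9} = \frac{8348}{9}$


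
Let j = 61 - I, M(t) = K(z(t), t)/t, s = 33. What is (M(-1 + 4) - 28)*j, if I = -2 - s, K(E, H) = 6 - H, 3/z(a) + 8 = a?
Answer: -2592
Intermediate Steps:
z(a) = 3/(-8 + a)
I = -35 (I = -2 - 1*33 = -2 - 33 = -35)
M(t) = (6 - t)/t
j = 96 (j = 61 - 1*(-35) = 61 + 35 = 96)
(M(-1 + 4) - 28)*j = ((6 - (-1 + 4))/(-1 + 4) - 28)*96 = ((6 - 1*3)/3 - 28)*96 = ((6 - 3)/3 - 28)*96 = ((⅓)*3 - 28)*96 = (1 - 28)*96 = -27*96 = -2592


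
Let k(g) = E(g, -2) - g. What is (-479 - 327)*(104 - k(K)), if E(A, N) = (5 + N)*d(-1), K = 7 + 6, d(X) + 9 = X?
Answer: -118482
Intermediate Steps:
d(X) = -9 + X
K = 13
E(A, N) = -50 - 10*N (E(A, N) = (5 + N)*(-9 - 1) = (5 + N)*(-10) = -50 - 10*N)
k(g) = -30 - g (k(g) = (-50 - 10*(-2)) - g = (-50 + 20) - g = -30 - g)
(-479 - 327)*(104 - k(K)) = (-479 - 327)*(104 - (-30 - 1*13)) = -806*(104 - (-30 - 13)) = -806*(104 - 1*(-43)) = -806*(104 + 43) = -806*147 = -118482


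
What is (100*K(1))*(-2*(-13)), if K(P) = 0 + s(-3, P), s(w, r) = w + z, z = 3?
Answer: 0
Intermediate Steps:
s(w, r) = 3 + w (s(w, r) = w + 3 = 3 + w)
K(P) = 0 (K(P) = 0 + (3 - 3) = 0 + 0 = 0)
(100*K(1))*(-2*(-13)) = (100*0)*(-2*(-13)) = 0*26 = 0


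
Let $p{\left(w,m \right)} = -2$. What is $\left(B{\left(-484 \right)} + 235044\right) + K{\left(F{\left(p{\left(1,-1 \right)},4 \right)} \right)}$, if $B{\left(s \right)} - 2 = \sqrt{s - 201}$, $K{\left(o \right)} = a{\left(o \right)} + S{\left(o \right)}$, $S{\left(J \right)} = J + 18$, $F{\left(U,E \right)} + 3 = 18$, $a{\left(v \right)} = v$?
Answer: $235094 + i \sqrt{685} \approx 2.3509 \cdot 10^{5} + 26.173 i$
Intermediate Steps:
$F{\left(U,E \right)} = 15$ ($F{\left(U,E \right)} = -3 + 18 = 15$)
$S{\left(J \right)} = 18 + J$
$K{\left(o \right)} = 18 + 2 o$ ($K{\left(o \right)} = o + \left(18 + o\right) = 18 + 2 o$)
$B{\left(s \right)} = 2 + \sqrt{-201 + s}$ ($B{\left(s \right)} = 2 + \sqrt{s - 201} = 2 + \sqrt{-201 + s}$)
$\left(B{\left(-484 \right)} + 235044\right) + K{\left(F{\left(p{\left(1,-1 \right)},4 \right)} \right)} = \left(\left(2 + \sqrt{-201 - 484}\right) + 235044\right) + \left(18 + 2 \cdot 15\right) = \left(\left(2 + \sqrt{-685}\right) + 235044\right) + \left(18 + 30\right) = \left(\left(2 + i \sqrt{685}\right) + 235044\right) + 48 = \left(235046 + i \sqrt{685}\right) + 48 = 235094 + i \sqrt{685}$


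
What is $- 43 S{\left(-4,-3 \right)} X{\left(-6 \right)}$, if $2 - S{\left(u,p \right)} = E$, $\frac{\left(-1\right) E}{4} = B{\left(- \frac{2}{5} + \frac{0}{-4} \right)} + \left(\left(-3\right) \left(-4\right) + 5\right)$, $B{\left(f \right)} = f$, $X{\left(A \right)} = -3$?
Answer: $\frac{44118}{5} \approx 8823.6$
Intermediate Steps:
$E = - \frac{332}{5}$ ($E = - 4 \left(\left(- \frac{2}{5} + \frac{0}{-4}\right) + \left(\left(-3\right) \left(-4\right) + 5\right)\right) = - 4 \left(\left(\left(-2\right) \frac{1}{5} + 0 \left(- \frac{1}{4}\right)\right) + \left(12 + 5\right)\right) = - 4 \left(\left(- \frac{2}{5} + 0\right) + 17\right) = - 4 \left(- \frac{2}{5} + 17\right) = \left(-4\right) \frac{83}{5} = - \frac{332}{5} \approx -66.4$)
$S{\left(u,p \right)} = \frac{342}{5}$ ($S{\left(u,p \right)} = 2 - - \frac{332}{5} = 2 + \frac{332}{5} = \frac{342}{5}$)
$- 43 S{\left(-4,-3 \right)} X{\left(-6 \right)} = \left(-43\right) \frac{342}{5} \left(-3\right) = \left(- \frac{14706}{5}\right) \left(-3\right) = \frac{44118}{5}$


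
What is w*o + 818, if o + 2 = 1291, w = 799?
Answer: 1030729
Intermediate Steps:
o = 1289 (o = -2 + 1291 = 1289)
w*o + 818 = 799*1289 + 818 = 1029911 + 818 = 1030729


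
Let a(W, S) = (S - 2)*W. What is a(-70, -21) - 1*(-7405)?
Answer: 9015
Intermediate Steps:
a(W, S) = W*(-2 + S) (a(W, S) = (-2 + S)*W = W*(-2 + S))
a(-70, -21) - 1*(-7405) = -70*(-2 - 21) - 1*(-7405) = -70*(-23) + 7405 = 1610 + 7405 = 9015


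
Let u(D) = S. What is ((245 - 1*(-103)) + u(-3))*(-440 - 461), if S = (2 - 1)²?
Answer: -314449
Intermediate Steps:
S = 1 (S = 1² = 1)
u(D) = 1
((245 - 1*(-103)) + u(-3))*(-440 - 461) = ((245 - 1*(-103)) + 1)*(-440 - 461) = ((245 + 103) + 1)*(-901) = (348 + 1)*(-901) = 349*(-901) = -314449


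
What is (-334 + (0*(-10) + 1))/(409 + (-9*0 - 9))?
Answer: -333/400 ≈ -0.83250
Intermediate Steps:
(-334 + (0*(-10) + 1))/(409 + (-9*0 - 9)) = (-334 + (0 + 1))/(409 + (0 - 9)) = (-334 + 1)/(409 - 9) = -333/400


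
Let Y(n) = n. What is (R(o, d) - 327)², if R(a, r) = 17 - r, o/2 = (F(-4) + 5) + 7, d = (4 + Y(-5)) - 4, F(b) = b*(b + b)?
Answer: 93025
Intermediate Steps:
F(b) = 2*b² (F(b) = b*(2*b) = 2*b²)
d = -5 (d = (4 - 5) - 4 = -1 - 4 = -5)
o = 88 (o = 2*((2*(-4)² + 5) + 7) = 2*((2*16 + 5) + 7) = 2*((32 + 5) + 7) = 2*(37 + 7) = 2*44 = 88)
(R(o, d) - 327)² = ((17 - 1*(-5)) - 327)² = ((17 + 5) - 327)² = (22 - 327)² = (-305)² = 93025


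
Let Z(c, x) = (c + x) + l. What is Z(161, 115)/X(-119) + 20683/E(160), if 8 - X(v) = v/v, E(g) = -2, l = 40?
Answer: -144149/14 ≈ -10296.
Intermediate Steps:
X(v) = 7 (X(v) = 8 - v/v = 8 - 1*1 = 8 - 1 = 7)
Z(c, x) = 40 + c + x (Z(c, x) = (c + x) + 40 = 40 + c + x)
Z(161, 115)/X(-119) + 20683/E(160) = (40 + 161 + 115)/7 + 20683/(-2) = 316*(1/7) + 20683*(-1/2) = 316/7 - 20683/2 = -144149/14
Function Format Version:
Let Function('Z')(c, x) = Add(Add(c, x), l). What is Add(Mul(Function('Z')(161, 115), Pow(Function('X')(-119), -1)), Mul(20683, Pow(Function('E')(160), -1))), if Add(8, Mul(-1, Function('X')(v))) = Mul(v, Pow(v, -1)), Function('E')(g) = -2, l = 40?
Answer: Rational(-144149, 14) ≈ -10296.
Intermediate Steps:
Function('X')(v) = 7 (Function('X')(v) = Add(8, Mul(-1, Mul(v, Pow(v, -1)))) = Add(8, Mul(-1, 1)) = Add(8, -1) = 7)
Function('Z')(c, x) = Add(40, c, x) (Function('Z')(c, x) = Add(Add(c, x), 40) = Add(40, c, x))
Add(Mul(Function('Z')(161, 115), Pow(Function('X')(-119), -1)), Mul(20683, Pow(Function('E')(160), -1))) = Add(Mul(Add(40, 161, 115), Pow(7, -1)), Mul(20683, Pow(-2, -1))) = Add(Mul(316, Rational(1, 7)), Mul(20683, Rational(-1, 2))) = Add(Rational(316, 7), Rational(-20683, 2)) = Rational(-144149, 14)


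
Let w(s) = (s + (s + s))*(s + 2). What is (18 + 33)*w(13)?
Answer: 29835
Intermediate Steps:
w(s) = 3*s*(2 + s) (w(s) = (s + 2*s)*(2 + s) = (3*s)*(2 + s) = 3*s*(2 + s))
(18 + 33)*w(13) = (18 + 33)*(3*13*(2 + 13)) = 51*(3*13*15) = 51*585 = 29835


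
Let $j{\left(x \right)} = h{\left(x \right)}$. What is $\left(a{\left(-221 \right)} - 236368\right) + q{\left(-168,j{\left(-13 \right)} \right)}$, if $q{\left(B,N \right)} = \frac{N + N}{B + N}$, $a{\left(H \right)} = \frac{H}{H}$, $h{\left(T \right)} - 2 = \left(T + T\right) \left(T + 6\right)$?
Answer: $-236344$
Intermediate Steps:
$h{\left(T \right)} = 2 + 2 T \left(6 + T\right)$ ($h{\left(T \right)} = 2 + \left(T + T\right) \left(T + 6\right) = 2 + 2 T \left(6 + T\right)$)
$j{\left(x \right)} = 2 + 2 x^{2} + 12 x$
$a{\left(H \right)} = 1$
$q{\left(B,N \right)} = \frac{2 N}{B + N}$
$\left(a{\left(-221 \right)} - 236368\right) + q{\left(-168,j{\left(-13 \right)} \right)} = \left(1 - 236368\right) + \frac{2 \left(2 + 2 \left(-13\right)^{2} + 12 \left(-13\right)\right)}{-168 + \left(2 + 2 \left(-13\right)^{2} + 12 \left(-13\right)\right)} = -236367 + \frac{2 \left(2 + 2 \cdot 169 - 156\right)}{-168 + \left(2 + 2 \cdot 169 - 156\right)} = -236367 + \frac{2 \left(2 + 338 - 156\right)}{-168 + \left(2 + 338 - 156\right)} = -236367 + 2 \cdot 184 \frac{1}{-168 + 184} = -236367 + 2 \cdot 184 \cdot \frac{1}{16} = -236367 + 23 = -236344$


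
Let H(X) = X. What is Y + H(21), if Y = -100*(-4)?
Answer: 421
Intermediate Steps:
Y = 400
Y + H(21) = 400 + 21 = 421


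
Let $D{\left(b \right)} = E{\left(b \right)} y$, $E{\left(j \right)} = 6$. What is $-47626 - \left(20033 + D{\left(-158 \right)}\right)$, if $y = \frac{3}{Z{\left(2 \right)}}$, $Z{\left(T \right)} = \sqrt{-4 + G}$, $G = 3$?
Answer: $-67659 + 18 i \approx -67659.0 + 18.0 i$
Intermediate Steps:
$Z{\left(T \right)} = i$ ($Z{\left(T \right)} = \sqrt{-4 + 3} = \sqrt{-1} = i$)
$y = - 3 i$ ($y = \frac{3}{i} = 3 \left(- i\right) = - 3 i \approx - 3.0 i$)
$D{\left(b \right)} = - 18 i$ ($D{\left(b \right)} = 6 \left(- 3 i\right) = - 18 i$)
$-47626 - \left(20033 + D{\left(-158 \right)}\right) = -47626 - \left(20033 - 18 i\right) = -67659 + 18 i$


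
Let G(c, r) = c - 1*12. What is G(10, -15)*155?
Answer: -310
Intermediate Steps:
G(c, r) = -12 + c (G(c, r) = c - 12 = -12 + c)
G(10, -15)*155 = (-12 + 10)*155 = -2*155 = -310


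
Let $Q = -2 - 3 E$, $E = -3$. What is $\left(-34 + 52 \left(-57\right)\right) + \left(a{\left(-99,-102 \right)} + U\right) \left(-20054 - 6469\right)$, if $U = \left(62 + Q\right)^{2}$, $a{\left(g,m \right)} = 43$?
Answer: $-127419490$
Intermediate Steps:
$Q = 7$ ($Q = -2 - -9 = -2 + 9 = 7$)
$U = 4761$ ($U = \left(62 + 7\right)^{2} = 69^{2} = 4761$)
$\left(-34 + 52 \left(-57\right)\right) + \left(a{\left(-99,-102 \right)} + U\right) \left(-20054 - 6469\right) = \left(-34 + 52 \left(-57\right)\right) + \left(43 + 4761\right) \left(-20054 - 6469\right) = \left(-34 - 2964\right) + 4804 \left(-26523\right) = -2998 - 127416492 = -127419490$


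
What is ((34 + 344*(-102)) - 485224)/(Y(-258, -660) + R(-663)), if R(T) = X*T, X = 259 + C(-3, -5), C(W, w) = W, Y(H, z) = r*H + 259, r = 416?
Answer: 520278/276797 ≈ 1.8796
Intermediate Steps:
Y(H, z) = 259 + 416*H (Y(H, z) = 416*H + 259 = 259 + 416*H)
X = 256 (X = 259 - 3 = 256)
R(T) = 256*T
((34 + 344*(-102)) - 485224)/(Y(-258, -660) + R(-663)) = ((34 + 344*(-102)) - 485224)/((259 + 416*(-258)) + 256*(-663)) = ((34 - 35088) - 485224)/((259 - 107328) - 169728) = (-35054 - 485224)/(-107069 - 169728) = -520278/(-276797) = -520278*(-1/276797) = 520278/276797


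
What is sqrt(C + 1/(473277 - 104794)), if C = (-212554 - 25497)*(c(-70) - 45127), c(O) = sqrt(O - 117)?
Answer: sqrt(1458617386766484726336 - 32322498432567739*I*sqrt(187))/368483 ≈ 1.0365e+5 - 15.704*I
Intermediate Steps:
c(O) = sqrt(-117 + O)
C = 10742527477 - 238051*I*sqrt(187) (C = (-212554 - 25497)*(sqrt(-117 - 70) - 45127) = -238051*(sqrt(-187) - 45127) = -238051*(I*sqrt(187) - 45127) = -238051*(-45127 + I*sqrt(187)) = 10742527477 - 238051*I*sqrt(187) ≈ 1.0743e+10 - 3.2553e+6*I)
sqrt(C + 1/(473277 - 104794)) = sqrt((10742527477 - 238051*I*sqrt(187)) + 1/(473277 - 104794)) = sqrt((10742527477 - 238051*I*sqrt(187)) + 1/368483) = sqrt(3958438752307392/368483 - 238051*I*sqrt(187))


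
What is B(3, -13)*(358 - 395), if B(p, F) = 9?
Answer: -333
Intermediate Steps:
B(3, -13)*(358 - 395) = 9*(358 - 395) = 9*(-37) = -333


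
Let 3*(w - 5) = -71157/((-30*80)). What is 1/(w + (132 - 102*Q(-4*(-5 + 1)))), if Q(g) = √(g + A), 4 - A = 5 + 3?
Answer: -846045600/594854834639 - 1175040000*√3/594854834639 ≈ -0.0048437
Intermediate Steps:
A = -4 (A = 4 - (5 + 3) = 4 - 1*8 = 4 - 8 = -4)
Q(g) = √(-4 + g) (Q(g) = √(g - 4) = √(-4 + g))
w = 35719/2400 (w = 5 + (-71157/((-30*80)))/3 = 5 + (-71157/(-2400))/3 = 5 + (-71157*(-1/2400))/3 = 5 + (⅓)*(23719/800) = 5 + 23719/2400 = 35719/2400 ≈ 14.883)
1/(w + (132 - 102*Q(-4*(-5 + 1)))) = 1/(35719/2400 + (132 - 102*√(-4 - 4*(-5 + 1)))) = 1/(35719/2400 + (132 - 102*√(-4 - 4*(-4)))) = 1/(35719/2400 + (132 - 102*√(-4 + 16))) = 1/(35719/2400 + (132 - 204*√3)) = 1/(352519/2400 - 204*√3)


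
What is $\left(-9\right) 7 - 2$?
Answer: $-65$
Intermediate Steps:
$\left(-9\right) 7 - 2 = -63 - 2 = -65$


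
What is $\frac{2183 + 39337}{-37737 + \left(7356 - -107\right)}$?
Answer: $- \frac{20760}{15137} \approx -1.3715$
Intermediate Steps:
$\frac{2183 + 39337}{-37737 + \left(7356 - -107\right)} = \frac{41520}{-37737 + \left(7356 + 107\right)} = \frac{41520}{-37737 + 7463} = \frac{41520}{-30274} = 41520 \left(- \frac{1}{30274}\right) = - \frac{20760}{15137}$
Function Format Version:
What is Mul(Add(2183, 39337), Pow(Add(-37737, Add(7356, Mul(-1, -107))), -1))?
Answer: Rational(-20760, 15137) ≈ -1.3715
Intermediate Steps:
Mul(Add(2183, 39337), Pow(Add(-37737, Add(7356, Mul(-1, -107))), -1)) = Mul(41520, Pow(Add(-37737, Add(7356, 107)), -1)) = Mul(41520, Pow(Add(-37737, 7463), -1)) = Mul(41520, Pow(-30274, -1)) = Mul(41520, Rational(-1, 30274)) = Rational(-20760, 15137)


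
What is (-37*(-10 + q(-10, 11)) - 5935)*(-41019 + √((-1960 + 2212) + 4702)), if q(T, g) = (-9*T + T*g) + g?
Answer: 214611408 - 5232*√4954 ≈ 2.1424e+8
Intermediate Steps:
q(T, g) = g - 9*T + T*g
(-37*(-10 + q(-10, 11)) - 5935)*(-41019 + √((-1960 + 2212) + 4702)) = (-37*(-10 + (11 - 9*(-10) - 10*11)) - 5935)*(-41019 + √((-1960 + 2212) + 4702)) = (-37*(-10 + (11 + 90 - 110)) - 5935)*(-41019 + √(252 + 4702)) = (-37*(-10 - 9) - 5935)*(-41019 + √4954) = (-37*(-19) - 5935)*(-41019 + √4954) = (703 - 5935)*(-41019 + √4954) = -5232*(-41019 + √4954) = 214611408 - 5232*√4954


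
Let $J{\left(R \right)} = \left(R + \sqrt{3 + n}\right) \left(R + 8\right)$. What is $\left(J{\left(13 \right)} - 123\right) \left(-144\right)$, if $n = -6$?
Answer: $-21600 - 3024 i \sqrt{3} \approx -21600.0 - 5237.7 i$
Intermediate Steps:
$J{\left(R \right)} = \left(8 + R\right) \left(R + i \sqrt{3}\right)$ ($J{\left(R \right)} = \left(R + \sqrt{3 - 6}\right) \left(R + 8\right) = \left(R + \sqrt{-3}\right) \left(8 + R\right) = \left(R + i \sqrt{3}\right) \left(8 + R\right) = \left(8 + R\right) \left(R + i \sqrt{3}\right)$)
$\left(J{\left(13 \right)} - 123\right) \left(-144\right) = \left(\left(13^{2} + 8 \cdot 13 + 8 i \sqrt{3} + i 13 \sqrt{3}\right) - 123\right) \left(-144\right) = \left(\left(169 + 104 + 8 i \sqrt{3} + 13 i \sqrt{3}\right) - 123\right) \left(-144\right) = \left(\left(273 + 21 i \sqrt{3}\right) - 123\right) \left(-144\right) = \left(150 + 21 i \sqrt{3}\right) \left(-144\right) = -21600 - 3024 i \sqrt{3}$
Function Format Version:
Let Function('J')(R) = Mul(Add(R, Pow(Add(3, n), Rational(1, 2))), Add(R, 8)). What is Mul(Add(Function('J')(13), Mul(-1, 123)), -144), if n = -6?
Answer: Add(-21600, Mul(-3024, I, Pow(3, Rational(1, 2)))) ≈ Add(-21600., Mul(-5237.7, I))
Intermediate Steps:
Function('J')(R) = Mul(Add(8, R), Add(R, Mul(I, Pow(3, Rational(1, 2))))) (Function('J')(R) = Mul(Add(R, Pow(Add(3, -6), Rational(1, 2))), Add(R, 8)) = Mul(Add(R, Pow(-3, Rational(1, 2))), Add(8, R)) = Mul(Add(R, Mul(I, Pow(3, Rational(1, 2)))), Add(8, R)) = Mul(Add(8, R), Add(R, Mul(I, Pow(3, Rational(1, 2))))))
Mul(Add(Function('J')(13), Mul(-1, 123)), -144) = Mul(Add(Add(Pow(13, 2), Mul(8, 13), Mul(8, I, Pow(3, Rational(1, 2))), Mul(I, 13, Pow(3, Rational(1, 2)))), Mul(-1, 123)), -144) = Mul(Add(Add(169, 104, Mul(8, I, Pow(3, Rational(1, 2))), Mul(13, I, Pow(3, Rational(1, 2)))), -123), -144) = Mul(Add(Add(273, Mul(21, I, Pow(3, Rational(1, 2)))), -123), -144) = Mul(Add(150, Mul(21, I, Pow(3, Rational(1, 2)))), -144) = Add(-21600, Mul(-3024, I, Pow(3, Rational(1, 2))))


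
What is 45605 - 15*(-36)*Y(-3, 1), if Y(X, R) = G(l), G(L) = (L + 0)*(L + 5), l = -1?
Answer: 43445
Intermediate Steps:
G(L) = L*(5 + L)
Y(X, R) = -4 (Y(X, R) = -(5 - 1) = -1*4 = -4)
45605 - 15*(-36)*Y(-3, 1) = 45605 - 15*(-36)*(-4) = 45605 - (-540)*(-4) = 45605 - 1*2160 = 45605 - 2160 = 43445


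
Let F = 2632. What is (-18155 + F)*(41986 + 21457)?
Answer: -984825689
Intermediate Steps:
(-18155 + F)*(41986 + 21457) = (-18155 + 2632)*(41986 + 21457) = -15523*63443 = -984825689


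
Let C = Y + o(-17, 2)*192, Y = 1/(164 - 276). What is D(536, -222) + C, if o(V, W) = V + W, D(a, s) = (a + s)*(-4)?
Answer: -463233/112 ≈ -4136.0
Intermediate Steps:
D(a, s) = -4*a - 4*s
Y = -1/112 (Y = 1/(-112) = -1/112 ≈ -0.0089286)
C = -322561/112 (C = -1/112 + (-17 + 2)*192 = -1/112 - 15*192 = -1/112 - 2880 = -322561/112 ≈ -2880.0)
D(536, -222) + C = (-4*536 - 4*(-222)) - 322561/112 = (-2144 + 888) - 322561/112 = -1256 - 322561/112 = -463233/112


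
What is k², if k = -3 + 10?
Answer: 49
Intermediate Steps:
k = 7
k² = 7² = 49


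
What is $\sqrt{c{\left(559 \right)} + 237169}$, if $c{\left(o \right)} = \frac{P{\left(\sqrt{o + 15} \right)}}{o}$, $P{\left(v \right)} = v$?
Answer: $\frac{\sqrt{74110806289 + 559 \sqrt{574}}}{559} \approx 487.0$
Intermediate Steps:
$c{\left(o \right)} = \frac{\sqrt{15 + o}}{o}$ ($c{\left(o \right)} = \frac{\sqrt{o + 15}}{o} = \frac{\sqrt{15 + o}}{o}$)
$\sqrt{c{\left(559 \right)} + 237169} = \sqrt{\frac{\sqrt{15 + 559}}{559} + 237169} = \sqrt{\frac{\sqrt{574}}{559} + 237169} = \sqrt{237169 + \frac{\sqrt{574}}{559}}$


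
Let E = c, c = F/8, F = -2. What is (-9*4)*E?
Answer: 9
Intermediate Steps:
c = -1/4 (c = -2/8 = -2*1/8 = -1/4 ≈ -0.25000)
E = -1/4 ≈ -0.25000
(-9*4)*E = -9*4*(-1/4) = -36*(-1/4) = 9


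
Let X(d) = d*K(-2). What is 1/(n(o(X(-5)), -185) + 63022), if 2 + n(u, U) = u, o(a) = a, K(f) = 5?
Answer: 1/62995 ≈ 1.5874e-5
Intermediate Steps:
X(d) = 5*d (X(d) = d*5 = 5*d)
n(u, U) = -2 + u
1/(n(o(X(-5)), -185) + 63022) = 1/((-2 + 5*(-5)) + 63022) = 1/((-2 - 25) + 63022) = 1/(-27 + 63022) = 1/62995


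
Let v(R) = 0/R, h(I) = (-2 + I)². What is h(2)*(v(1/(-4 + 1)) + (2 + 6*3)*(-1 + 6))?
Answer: 0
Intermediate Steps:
v(R) = 0
h(2)*(v(1/(-4 + 1)) + (2 + 6*3)*(-1 + 6)) = (-2 + 2)²*(0 + (2 + 6*3)*(-1 + 6)) = 0²*(0 + (2 + 18)*5) = 0*(0 + 20*5) = 0*(0 + 100) = 0*100 = 0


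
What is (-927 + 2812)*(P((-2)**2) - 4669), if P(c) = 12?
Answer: -8778445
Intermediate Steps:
(-927 + 2812)*(P((-2)**2) - 4669) = (-927 + 2812)*(12 - 4669) = 1885*(-4657) = -8778445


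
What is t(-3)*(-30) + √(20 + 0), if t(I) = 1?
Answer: -30 + 2*√5 ≈ -25.528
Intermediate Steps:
t(-3)*(-30) + √(20 + 0) = 1*(-30) + √(20 + 0) = -30 + √20 = -30 + 2*√5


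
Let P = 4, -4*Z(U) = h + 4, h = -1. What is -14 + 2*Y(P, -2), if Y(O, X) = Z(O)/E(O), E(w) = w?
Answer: -115/8 ≈ -14.375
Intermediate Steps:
Z(U) = -3/4 (Z(U) = -(-1 + 4)/4 = -1/4*3 = -3/4)
Y(O, X) = -3/(4*O)
-14 + 2*Y(P, -2) = -14 + 2*(-3/4/4) = -14 + 2*(-3/4*1/4) = -14 + 2*(-3/16) = -14 - 3/8 = -115/8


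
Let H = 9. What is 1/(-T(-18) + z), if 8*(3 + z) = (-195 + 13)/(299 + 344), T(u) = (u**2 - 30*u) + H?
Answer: -2572/2253163 ≈ -0.0011415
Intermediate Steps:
T(u) = 9 + u**2 - 30*u (T(u) = (u**2 - 30*u) + 9 = 9 + u**2 - 30*u)
z = -7807/2572 (z = -3 + ((-195 + 13)/(299 + 344))/8 = -3 + (-182/643)/8 = -3 + (-182*1/643)/8 = -3 + (1/8)*(-182/643) = -3 - 91/2572 = -7807/2572 ≈ -3.0354)
1/(-T(-18) + z) = 1/(-(9 + (-18)**2 - 30*(-18)) - 7807/2572) = 1/(-(9 + 324 + 540) - 7807/2572) = 1/(-1*873 - 7807/2572) = 1/(-873 - 7807/2572) = 1/(-2253163/2572) = -2572/2253163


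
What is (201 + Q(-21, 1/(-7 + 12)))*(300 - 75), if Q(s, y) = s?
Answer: 40500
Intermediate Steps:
(201 + Q(-21, 1/(-7 + 12)))*(300 - 75) = (201 - 21)*(300 - 75) = 180*225 = 40500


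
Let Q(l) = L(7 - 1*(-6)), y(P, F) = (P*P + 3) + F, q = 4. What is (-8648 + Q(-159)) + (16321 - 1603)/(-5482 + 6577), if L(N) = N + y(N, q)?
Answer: -3082629/365 ≈ -8445.6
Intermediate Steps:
y(P, F) = 3 + F + P² (y(P, F) = (P² + 3) + F = (3 + P²) + F = 3 + F + P²)
L(N) = 7 + N + N² (L(N) = N + (3 + 4 + N²) = N + (7 + N²) = 7 + N + N²)
Q(l) = 189 (Q(l) = 7 + (7 - 1*(-6)) + (7 - 1*(-6))² = 7 + (7 + 6) + (7 + 6)² = 7 + 13 + 13² = 7 + 13 + 169 = 189)
(-8648 + Q(-159)) + (16321 - 1603)/(-5482 + 6577) = (-8648 + 189) + (16321 - 1603)/(-5482 + 6577) = -8459 + 14718/1095 = -8459 + 14718*(1/1095) = -8459 + 4906/365 = -3082629/365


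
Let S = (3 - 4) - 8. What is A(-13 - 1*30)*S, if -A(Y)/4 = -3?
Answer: -108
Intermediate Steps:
A(Y) = 12 (A(Y) = -4*(-3) = 12)
S = -9 (S = -1 - 8 = -9)
A(-13 - 1*30)*S = 12*(-9) = -108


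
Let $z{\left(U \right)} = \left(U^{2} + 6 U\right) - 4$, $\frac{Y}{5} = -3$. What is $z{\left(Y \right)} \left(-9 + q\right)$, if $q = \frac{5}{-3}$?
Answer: $- \frac{4192}{3} \approx -1397.3$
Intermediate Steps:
$Y = -15$ ($Y = 5 \left(-3\right) = -15$)
$q = - \frac{5}{3}$ ($q = 5 \left(- \frac{1}{3}\right) = - \frac{5}{3} \approx -1.6667$)
$z{\left(U \right)} = -4 + U^{2} + 6 U$
$z{\left(Y \right)} \left(-9 + q\right) = \left(-4 + \left(-15\right)^{2} + 6 \left(-15\right)\right) \left(-9 - \frac{5}{3}\right) = \left(-4 + 225 - 90\right) \left(- \frac{32}{3}\right) = 131 \left(- \frac{32}{3}\right) = - \frac{4192}{3}$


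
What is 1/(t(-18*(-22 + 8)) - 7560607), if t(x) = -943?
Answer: -1/7561550 ≈ -1.3225e-7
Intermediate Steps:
1/(t(-18*(-22 + 8)) - 7560607) = 1/(-943 - 7560607) = 1/(-7561550) = -1/7561550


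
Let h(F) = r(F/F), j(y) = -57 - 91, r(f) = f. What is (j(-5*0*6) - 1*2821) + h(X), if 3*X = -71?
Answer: -2968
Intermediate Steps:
X = -71/3 (X = (⅓)*(-71) = -71/3 ≈ -23.667)
j(y) = -148
h(F) = 1 (h(F) = F/F = 1)
(j(-5*0*6) - 1*2821) + h(X) = (-148 - 1*2821) + 1 = (-148 - 2821) + 1 = -2969 + 1 = -2968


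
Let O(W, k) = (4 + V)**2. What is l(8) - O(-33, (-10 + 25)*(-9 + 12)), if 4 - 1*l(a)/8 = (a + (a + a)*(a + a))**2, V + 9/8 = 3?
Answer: -35684513/64 ≈ -5.5757e+5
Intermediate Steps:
V = 15/8 (V = -9/8 + 3 = 15/8 ≈ 1.8750)
O(W, k) = 2209/64 (O(W, k) = (4 + 15/8)**2 = (47/8)**2 = 2209/64)
l(a) = 32 - 8*(a + 4*a**2)**2 (l(a) = 32 - 8*(a + (a + a)*(a + a))**2 = 32 - 8*(a + (2*a)*(2*a))**2 = 32 - 8*(a + 4*a**2)**2)
l(8) - O(-33, (-10 + 25)*(-9 + 12)) = (32 - 8*8**2*(1 + 4*8)**2) - 1*2209/64 = (32 - 8*64*(1 + 32)**2) - 2209/64 = (32 - 8*64*33**2) - 2209/64 = (32 - 8*64*1089) - 2209/64 = (32 - 557568) - 2209/64 = -557536 - 2209/64 = -35684513/64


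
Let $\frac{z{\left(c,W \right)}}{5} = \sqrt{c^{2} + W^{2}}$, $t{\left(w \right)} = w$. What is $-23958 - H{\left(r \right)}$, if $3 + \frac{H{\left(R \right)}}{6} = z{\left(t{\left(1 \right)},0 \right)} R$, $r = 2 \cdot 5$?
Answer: $-24240$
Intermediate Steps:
$r = 10$
$z{\left(c,W \right)} = 5 \sqrt{W^{2} + c^{2}}$ ($z{\left(c,W \right)} = 5 \sqrt{c^{2} + W^{2}} = 5 \sqrt{W^{2} + c^{2}}$)
$H{\left(R \right)} = -18 + 30 R$ ($H{\left(R \right)} = -18 + 6 \cdot 5 \sqrt{0^{2} + 1^{2}} R = -18 + 6 \cdot 5 \sqrt{0 + 1} R = -18 + 6 \cdot 5 \sqrt{1} R = -18 + 6 \cdot 5 \cdot 1 R = -18 + 6 \cdot 5 R = -18 + 30 R$)
$-23958 - H{\left(r \right)} = -23958 - \left(-18 + 30 \cdot 10\right) = -23958 - \left(-18 + 300\right) = -23958 - 282 = -24240$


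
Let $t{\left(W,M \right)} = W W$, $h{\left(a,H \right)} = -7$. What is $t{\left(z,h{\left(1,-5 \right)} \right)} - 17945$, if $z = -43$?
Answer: $-16096$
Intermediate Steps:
$t{\left(W,M \right)} = W^{2}$
$t{\left(z,h{\left(1,-5 \right)} \right)} - 17945 = \left(-43\right)^{2} - 17945 = 1849 - 17945 = -16096$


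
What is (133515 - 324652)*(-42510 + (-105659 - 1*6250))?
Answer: 29515184403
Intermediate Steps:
(133515 - 324652)*(-42510 + (-105659 - 1*6250)) = -191137*(-42510 + (-105659 - 6250)) = -191137*(-42510 - 111909) = -191137*(-154419) = 29515184403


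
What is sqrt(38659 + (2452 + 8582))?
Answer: sqrt(49693) ≈ 222.92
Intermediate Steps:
sqrt(38659 + (2452 + 8582)) = sqrt(38659 + 11034) = sqrt(49693)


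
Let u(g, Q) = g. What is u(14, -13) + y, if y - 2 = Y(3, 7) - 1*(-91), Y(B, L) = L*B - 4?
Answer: 124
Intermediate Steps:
Y(B, L) = -4 + B*L (Y(B, L) = B*L - 4 = -4 + B*L)
y = 110 (y = 2 + ((-4 + 3*7) - 1*(-91)) = 2 + ((-4 + 21) + 91) = 2 + (17 + 91) = 2 + 108 = 110)
u(14, -13) + y = 14 + 110 = 124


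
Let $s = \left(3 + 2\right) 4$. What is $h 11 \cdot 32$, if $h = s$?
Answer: $7040$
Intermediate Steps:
$s = 20$ ($s = 5 \cdot 4 = 20$)
$h = 20$
$h 11 \cdot 32 = 20 \cdot 11 \cdot 32 = 220 \cdot 32 = 7040$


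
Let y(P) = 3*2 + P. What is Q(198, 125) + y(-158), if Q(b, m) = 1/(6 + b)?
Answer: -31007/204 ≈ -152.00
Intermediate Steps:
y(P) = 6 + P
Q(198, 125) + y(-158) = 1/(6 + 198) + (6 - 158) = 1/204 - 152 = -31007/204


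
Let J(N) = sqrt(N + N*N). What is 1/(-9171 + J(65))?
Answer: -3057/28034317 - sqrt(4290)/84102951 ≈ -0.00010982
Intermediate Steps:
J(N) = sqrt(N + N**2)
1/(-9171 + J(65)) = 1/(-9171 + sqrt(65*(1 + 65))) = 1/(-9171 + sqrt(65*66)) = 1/(-9171 + sqrt(4290))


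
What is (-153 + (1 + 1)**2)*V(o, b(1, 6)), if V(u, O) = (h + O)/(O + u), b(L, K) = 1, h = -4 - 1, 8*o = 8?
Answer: 298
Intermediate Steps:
o = 1 (o = (1/8)*8 = 1)
h = -5
V(u, O) = (-5 + O)/(O + u)
(-153 + (1 + 1)**2)*V(o, b(1, 6)) = (-153 + (1 + 1)**2)*((-5 + 1)/(1 + 1)) = (-153 + 2**2)*(-4/2) = (-153 + 4)*((1/2)*(-4)) = -149*(-2) = 298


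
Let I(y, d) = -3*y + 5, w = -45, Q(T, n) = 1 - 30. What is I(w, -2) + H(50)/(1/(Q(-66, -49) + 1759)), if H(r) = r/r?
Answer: 1870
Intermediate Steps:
Q(T, n) = -29
I(y, d) = 5 - 3*y
H(r) = 1
I(w, -2) + H(50)/(1/(Q(-66, -49) + 1759)) = (5 - 3*(-45)) + 1/1/(-29 + 1759) = (5 + 135) + 1/1/1730 = 140 + 1/(1/1730) = 140 + 1*1730 = 140 + 1730 = 1870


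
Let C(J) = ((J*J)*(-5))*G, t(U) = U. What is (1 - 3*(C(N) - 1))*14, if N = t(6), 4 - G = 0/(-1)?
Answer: 30296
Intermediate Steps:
G = 4 (G = 4 - 0/(-1) = 4 - 0*(-1) = 4 - 1*0 = 4 + 0 = 4)
N = 6
C(J) = -20*J² (C(J) = ((J*J)*(-5))*4 = (J²*(-5))*4 = -5*J²*4 = -20*J²)
(1 - 3*(C(N) - 1))*14 = (1 - 3*(-20*6² - 1))*14 = (1 - 3*(-20*36 - 1))*14 = (1 - 3*(-720 - 1))*14 = (1 - 3*(-721))*14 = (1 + 2163)*14 = 2164*14 = 30296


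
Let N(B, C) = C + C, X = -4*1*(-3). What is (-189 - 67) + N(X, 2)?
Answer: -252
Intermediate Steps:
X = 12 (X = -4*(-3) = 12)
N(B, C) = 2*C
(-189 - 67) + N(X, 2) = (-189 - 67) + 2*2 = -256 + 4 = -252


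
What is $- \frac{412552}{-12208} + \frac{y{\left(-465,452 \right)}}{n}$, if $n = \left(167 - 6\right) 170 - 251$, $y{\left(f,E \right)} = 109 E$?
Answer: $\frac{210526097}{5911942} \approx 35.61$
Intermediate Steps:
$n = 27119$ ($n = 161 \cdot 170 - 251 = 27370 - 251 = 27119$)
$- \frac{412552}{-12208} + \frac{y{\left(-465,452 \right)}}{n} = - \frac{412552}{-12208} + \frac{109 \cdot 452}{27119} = \left(-412552\right) \left(- \frac{1}{12208}\right) + 49268 \cdot \frac{1}{27119} = \frac{7367}{218} + \frac{49268}{27119} = \frac{210526097}{5911942}$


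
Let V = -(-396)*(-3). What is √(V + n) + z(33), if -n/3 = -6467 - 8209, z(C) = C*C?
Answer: 1089 + 6*√1190 ≈ 1296.0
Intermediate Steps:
z(C) = C²
V = -1188 (V = -396*3 = -1188)
n = 44028 (n = -3*(-6467 - 8209) = -3*(-14676) = 44028)
√(V + n) + z(33) = √(-1188 + 44028) + 33² = √42840 + 1089 = 6*√1190 + 1089 = 1089 + 6*√1190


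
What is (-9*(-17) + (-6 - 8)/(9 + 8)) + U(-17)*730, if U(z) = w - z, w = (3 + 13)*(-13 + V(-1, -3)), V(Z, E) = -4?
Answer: -3161963/17 ≈ -1.8600e+5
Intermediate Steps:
w = -272 (w = (3 + 13)*(-13 - 4) = 16*(-17) = -272)
U(z) = -272 - z
(-9*(-17) + (-6 - 8)/(9 + 8)) + U(-17)*730 = (-9*(-17) + (-6 - 8)/(9 + 8)) + (-272 - 1*(-17))*730 = (153 - 14/17) + (-272 + 17)*730 = (153 - 14*1/17) - 255*730 = (153 - 14/17) - 186150 = 2587/17 - 186150 = -3161963/17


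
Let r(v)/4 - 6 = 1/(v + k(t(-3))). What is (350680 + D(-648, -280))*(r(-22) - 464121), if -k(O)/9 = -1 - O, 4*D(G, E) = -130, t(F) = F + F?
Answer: -21806419481385/134 ≈ -1.6273e+11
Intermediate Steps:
t(F) = 2*F
D(G, E) = -65/2 (D(G, E) = (1/4)*(-130) = -65/2)
k(O) = 9 + 9*O (k(O) = -9*(-1 - O) = 9 + 9*O)
r(v) = 24 + 4/(-45 + v) (r(v) = 24 + 4/(v + (9 + 9*(2*(-3)))) = 24 + 4/(v + (9 + 9*(-6))) = 24 + 4/(v + (9 - 54)) = 24 + 4/(v - 45) = 24 + 4/(-45 + v))
(350680 + D(-648, -280))*(r(-22) - 464121) = (350680 - 65/2)*(4*(-269 + 6*(-22))/(-45 - 22) - 464121) = 701295*(4*(-269 - 132)/(-67) - 464121)/2 = 701295*(4*(-1/67)*(-401) - 464121)/2 = 701295*(1604/67 - 464121)/2 = (701295/2)*(-31094503/67) = -21806419481385/134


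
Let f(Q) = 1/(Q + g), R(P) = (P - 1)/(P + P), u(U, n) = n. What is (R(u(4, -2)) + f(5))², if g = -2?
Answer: 169/144 ≈ 1.1736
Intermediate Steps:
R(P) = (-1 + P)/(2*P) (R(P) = (-1 + P)/((2*P)) = (-1 + P)*(1/(2*P)) = (-1 + P)/(2*P))
f(Q) = 1/(-2 + Q) (f(Q) = 1/(Q - 2) = 1/(-2 + Q))
(R(u(4, -2)) + f(5))² = ((½)*(-1 - 2)/(-2) + 1/(-2 + 5))² = ((½)*(-½)*(-3) + 1/3)² = (¾ + ⅓)² = (13/12)² = 169/144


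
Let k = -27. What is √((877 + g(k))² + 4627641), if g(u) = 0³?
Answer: √5396770 ≈ 2323.1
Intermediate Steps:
g(u) = 0
√((877 + g(k))² + 4627641) = √((877 + 0)² + 4627641) = √(877² + 4627641) = √(769129 + 4627641) = √5396770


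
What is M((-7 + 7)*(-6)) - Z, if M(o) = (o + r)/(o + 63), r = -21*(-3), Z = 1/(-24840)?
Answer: 24841/24840 ≈ 1.0000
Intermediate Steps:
Z = -1/24840 ≈ -4.0258e-5
r = 63
M(o) = 1 (M(o) = (o + 63)/(o + 63) = (63 + o)/(63 + o) = 1)
M((-7 + 7)*(-6)) - Z = 1 - 1*(-1/24840) = 1 + 1/24840 = 24841/24840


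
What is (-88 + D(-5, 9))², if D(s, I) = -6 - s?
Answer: 7921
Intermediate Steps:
(-88 + D(-5, 9))² = (-88 + (-6 - 1*(-5)))² = (-88 + (-6 + 5))² = (-88 - 1)² = (-89)² = 7921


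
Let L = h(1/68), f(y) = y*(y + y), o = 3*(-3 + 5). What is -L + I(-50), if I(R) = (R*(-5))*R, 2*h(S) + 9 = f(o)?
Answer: -25063/2 ≈ -12532.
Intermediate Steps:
o = 6 (o = 3*2 = 6)
f(y) = 2*y² (f(y) = y*(2*y) = 2*y²)
h(S) = 63/2 (h(S) = -9/2 + (2*6²)/2 = -9/2 + (2*36)/2 = -9/2 + (½)*72 = -9/2 + 36 = 63/2)
L = 63/2 ≈ 31.500
I(R) = -5*R² (I(R) = (-5*R)*R = -5*R²)
-L + I(-50) = -1*63/2 - 5*(-50)² = -63/2 - 5*2500 = -63/2 - 12500 = -25063/2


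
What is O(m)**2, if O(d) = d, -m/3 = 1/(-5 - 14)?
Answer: 9/361 ≈ 0.024931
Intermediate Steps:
m = 3/19 (m = -3/(-5 - 14) = -3/(-19) = -3*(-1/19) = 3/19 ≈ 0.15789)
O(m)**2 = (3/19)**2 = 9/361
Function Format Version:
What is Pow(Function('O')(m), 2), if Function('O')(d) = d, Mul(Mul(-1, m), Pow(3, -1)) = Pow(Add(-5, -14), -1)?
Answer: Rational(9, 361) ≈ 0.024931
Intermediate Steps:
m = Rational(3, 19) (m = Mul(-3, Pow(Add(-5, -14), -1)) = Mul(-3, Pow(-19, -1)) = Mul(-3, Rational(-1, 19)) = Rational(3, 19) ≈ 0.15789)
Pow(Function('O')(m), 2) = Pow(Rational(3, 19), 2) = Rational(9, 361)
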